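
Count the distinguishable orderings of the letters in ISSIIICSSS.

Letters (C:1, I:4, S:5). Total letters: 10.
Permutations = 10!/(5! x 4!).

Final answer: 1260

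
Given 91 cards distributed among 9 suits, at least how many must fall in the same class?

By pigeonhole with 91 objects and 9 categories: ceiling(91/9).

Final answer: 11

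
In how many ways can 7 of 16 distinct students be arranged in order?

P(16,7) = 16!/(16-7)! = 16!/9!.

Final answer: P(16,7) = 57657600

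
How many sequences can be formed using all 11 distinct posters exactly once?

The number of ways to arrange 11 distinct objects is 11!.

Final answer: 11! = 39916800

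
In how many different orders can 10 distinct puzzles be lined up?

The number of ways to arrange 10 distinct objects is 10!.

Final answer: 10! = 3628800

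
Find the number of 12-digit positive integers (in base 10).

These are the integers in [10^11, 10^12), so the count is 10^12 - 10^11 = 9 x 10^11.

Final answer: 900000000000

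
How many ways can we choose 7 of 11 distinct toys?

C(11,7) = 11!/(7! x 4!).

Final answer: \binom{11}{7} = 330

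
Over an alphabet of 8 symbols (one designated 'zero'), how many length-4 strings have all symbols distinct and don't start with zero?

First digit: 7 (nonzero). Second: 7 (not first). Third: 6, etc.
Total: 7 x 7 x 6 x 5.

Final answer: 1470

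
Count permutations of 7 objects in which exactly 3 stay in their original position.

Choose which 3 elements are fixed: C(7,3) = 35.
Derange the remaining 4 using D(j) = (j-1)(D(j-1) + D(j-2)), D(0)=1, D(1)=0: D(2)=1, D(3)=2, D(4)=9.
Total: 35 x 9.

Final answer: C(7,3) D(4) = 315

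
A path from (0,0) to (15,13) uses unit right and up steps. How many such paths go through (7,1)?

Paths (0,0)->(7,1): C(8,1) = 8.
Paths (7,1)->(15,13): C(20,12) = 125970.
By multiplication principle: 8 x 125970.

Final answer: 1007760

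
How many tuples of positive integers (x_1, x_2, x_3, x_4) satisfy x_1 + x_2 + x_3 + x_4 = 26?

Substitute x'_i = x_i - 1 (so x'_i >= 0). Then sum x'_i = 26 - 4 = 22.
Stars and bars: C(22+4-1, 4-1) = C(25,3).

Final answer: C(25,3) = 2300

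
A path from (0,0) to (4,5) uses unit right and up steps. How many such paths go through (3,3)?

Paths (0,0)->(3,3): C(6,3) = 20.
Paths (3,3)->(4,5): C(3,2) = 3.
By multiplication principle: 20 x 3.

Final answer: 60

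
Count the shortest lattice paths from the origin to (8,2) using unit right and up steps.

Each path has 8 right steps and 2 up steps in some order (10 steps total).
Choose which 2 of the 10 steps are up: C(10,2).

Final answer: C(10,2) = 45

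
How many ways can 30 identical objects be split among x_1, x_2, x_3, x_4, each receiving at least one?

Substitute x'_i = x_i - 1 (so x'_i >= 0). Then sum x'_i = 30 - 4 = 26.
Stars and bars: C(26+4-1, 4-1) = C(29,3).

Final answer: C(29,3) = 3654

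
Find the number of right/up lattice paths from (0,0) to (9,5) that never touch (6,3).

Total paths to (9,5): C(14,5) = 2002.
Paths through (6,3): C(9,3) x C(5,2) = 840.
Avoiding (6,3): 2002 - 840.

Final answer: 1162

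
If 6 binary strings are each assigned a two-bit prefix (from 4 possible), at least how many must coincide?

There are 4 possible values for two-bit prefix. With 6 binary strings and 4 categories, by pigeonhole: ceiling(6/4).

Final answer: 2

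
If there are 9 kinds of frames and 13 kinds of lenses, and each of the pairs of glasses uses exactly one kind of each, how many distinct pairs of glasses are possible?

By the multiplication principle: 9 x 13.

Final answer: 117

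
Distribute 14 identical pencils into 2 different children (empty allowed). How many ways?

Stars and bars: C(n+k-1, k-1) = C(15,1).

Final answer: C(15,1) = 15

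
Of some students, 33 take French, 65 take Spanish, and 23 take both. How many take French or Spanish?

|A union B| = |A| + |B| - |A intersect B| = 33 + 65 - 23.

Final answer: 75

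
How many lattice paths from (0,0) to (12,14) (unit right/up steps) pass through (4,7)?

Paths (0,0)->(4,7): C(11,7) = 330.
Paths (4,7)->(12,14): C(15,7) = 6435.
By multiplication principle: 330 x 6435.

Final answer: 2123550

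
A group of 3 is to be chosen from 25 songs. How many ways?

C(25,3) = 25!/(3! x (25-3)!).

Final answer: C(25,3) = 2300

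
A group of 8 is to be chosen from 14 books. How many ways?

C(14,8) = 14!/(8! x (14-8)!).

Final answer: C(14,8) = 3003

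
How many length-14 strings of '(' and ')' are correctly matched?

This is counted by the nth Catalan number C_n. Here n = 7 (pairs).
C_n = C(2n,n) - C(2n,n+1), so C_{7} = C(14,7) - C(14,8) = 3432 - 3003.

Final answer: C_{7} = 429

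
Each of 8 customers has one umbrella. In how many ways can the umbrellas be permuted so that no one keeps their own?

Derangements satisfy D(n) = (n-1)(D(n-1) + D(n-2)), starting from D(0)=1, D(1)=0.
D(2) = 1 x (0 + 1) = 1
D(3) = 2 x (1 + 0) = 2
D(4) = 3 x (2 + 1) = 9
D(5) = 4 x (9 + 2) = 44
D(6) = 5 x (44 + 9) = 265
D(7) = 6 x (265 + 44) = 1854
D(8) = 7 x (D(7) + D(6)) = 7 x (1854 + 265)

Final answer: D(8) = 14833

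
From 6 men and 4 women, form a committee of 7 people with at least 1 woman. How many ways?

Sum over valid woman counts:
C(4,1)C(6,6) = 4
C(4,2)C(6,5) = 36
C(4,3)C(6,4) = 60
C(4,4)C(6,3) = 20
Total: 4 + 36 + 60 + 20.

Final answer: 120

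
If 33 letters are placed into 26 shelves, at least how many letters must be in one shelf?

By the pigeonhole principle: ceiling(33/26).

Final answer: 2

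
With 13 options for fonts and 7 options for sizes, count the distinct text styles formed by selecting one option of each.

By the multiplication principle: 13 x 7.

Final answer: 91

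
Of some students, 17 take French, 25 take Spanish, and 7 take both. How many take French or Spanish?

|A union B| = |A| + |B| - |A intersect B| = 17 + 25 - 7.

Final answer: 35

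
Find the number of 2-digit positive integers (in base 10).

The leading digit cannot be 0 (9 options); the other 1 digit can be anything (10 options each).
Total: 9 x 10^1.

Final answer: 90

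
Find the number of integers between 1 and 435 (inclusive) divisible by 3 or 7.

Multiples of 3: 145. Multiples of 7: 62. Of both (lcm=21): 20.
By inclusion-exclusion: 145 + 62 - 20.

Final answer: 187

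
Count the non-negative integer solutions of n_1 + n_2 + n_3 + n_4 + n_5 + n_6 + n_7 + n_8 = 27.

Stars and bars with 27 stars and 7 bars:
C(27+8-1, 8-1) = C(34,7).

Final answer: C(34,7) = 5379616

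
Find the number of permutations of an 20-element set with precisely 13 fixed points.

Choose which 13 elements are fixed: C(20,13) = 77520.
Derange the remaining 7 using D(j) = (j-1)(D(j-1) + D(j-2)), D(0)=1, D(1)=0: D(2)=1, D(3)=2, D(4)=9, D(5)=44, D(6)=265, D(7)=1854.
Total: 77520 x 1854.

Final answer: C(20,13) D(7) = 143722080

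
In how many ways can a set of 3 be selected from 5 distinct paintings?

C(5,3) = 5!/(3! x (5-3)!).

Final answer: C(5,3) = 10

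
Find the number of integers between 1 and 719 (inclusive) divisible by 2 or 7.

Multiples of 2: 359. Multiples of 7: 102. Of both (lcm=14): 51.
By inclusion-exclusion: 359 + 102 - 51.

Final answer: 410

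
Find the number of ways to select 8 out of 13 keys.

C(13,8) = 13!/(8! x (13-8)!).

Final answer: C(13,8) = 1287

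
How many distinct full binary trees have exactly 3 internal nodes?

This is a standard Catalan-number count: the answer is C_n. Here n = 3.
Using C_0 = 1 and C_(k+1) = C_k x 2(2k+1)/(k+2), build up term by term: C_1=1, C_2=2, C_3=5.

Final answer: C_{3} = 5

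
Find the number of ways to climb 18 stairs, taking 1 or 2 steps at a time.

Condition on the final move: it is a 1-step (f(n-1) ways to get there) or a 2-step (f(n-2) ways), so f(n) = f(n-1) + f(n-2), with f(1)=1, f(2)=2.
Computing successive values: f(1)=1, f(2)=2, f(3)=3, f(4)=5, f(5)=8, f(6)=13, f(7)=21, f(8)=34, f(9)=55, f(10)=89, f(11)=144, f(12)=233, f(13)=377, f(14)=610, f(15)=987, f(16)=1597, f(17)=2584, f(18)=4181.

Final answer: 4181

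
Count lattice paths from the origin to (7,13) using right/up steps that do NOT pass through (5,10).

Total paths to (7,13): C(20,13) = 77520.
Paths through (5,10): C(15,10) x C(5,3) = 30030.
Avoiding (5,10): 77520 - 30030.

Final answer: 47490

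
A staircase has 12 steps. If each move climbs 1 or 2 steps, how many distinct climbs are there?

Let f(n) be the number of climbs. Removing the last move (1 or 2 steps) gives f(n) = f(n-1) + f(n-2); base cases f(1)=1, f(2)=2.
Building up term by term: f(1)=1, f(2)=2, f(3)=3, f(4)=5, f(5)=8, f(6)=13, f(7)=21, f(8)=34, f(9)=55, f(10)=89, f(11)=144, f(12)=233.

Final answer: 233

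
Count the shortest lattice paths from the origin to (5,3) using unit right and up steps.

Each path has 5 right steps and 3 up steps in some order (8 steps total).
Choose which 3 of the 8 steps are up: C(8,3).

Final answer: C(8,3) = 56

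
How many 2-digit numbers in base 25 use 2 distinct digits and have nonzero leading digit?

First digit: 24 (nonzero). Second: 24 (not first). Third: 23, etc.
Total: 24 x 24.

Final answer: 576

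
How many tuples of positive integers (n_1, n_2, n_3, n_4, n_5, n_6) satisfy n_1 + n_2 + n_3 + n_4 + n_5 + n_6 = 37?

Substitute n'_i = n_i - 1 (so n'_i >= 0). Then sum n'_i = 37 - 6 = 31.
Stars and bars: C(31+6-1, 6-1) = C(36,5).

Final answer: C(36,5) = 376992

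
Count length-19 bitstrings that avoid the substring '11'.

Classify by the final bit: ...0 gives a(n-1) strings, ...01 gives a(n-2) strings. Thus a(n) = a(n-1) + a(n-2) with a(1)=2, a(2)=3.
Computing successive values: a(1)=2, a(2)=3, a(3)=5, a(4)=8, a(5)=13, a(6)=21, a(7)=34, a(8)=55, a(9)=89, a(10)=144, a(11)=233, a(12)=377, a(13)=610, a(14)=987, a(15)=1597, a(16)=2584, a(17)=4181, a(18)=6765, a(19)=10946.

Final answer: 10946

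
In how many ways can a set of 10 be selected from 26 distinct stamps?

C(26,10) = 26!/(10! x 16!).

Final answer: \binom{26}{10} = 5311735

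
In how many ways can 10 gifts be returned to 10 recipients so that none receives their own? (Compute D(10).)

Derangements satisfy D(n) = (n-1)(D(n-1) + D(n-2)), starting from D(0)=1, D(1)=0.
D(2) = 1 x (0 + 1) = 1
D(3) = 2 x (1 + 0) = 2
D(4) = 3 x (2 + 1) = 9
D(5) = 4 x (9 + 2) = 44
D(6) = 5 x (44 + 9) = 265
D(7) = 6 x (265 + 44) = 1854
D(8) = 7 x (1854 + 265) = 14833
D(9) = 8 x (14833 + 1854) = 133496
D(10) = 9 x (D(9) + D(8)) = 9 x (133496 + 14833)

Final answer: D(10) = 1334961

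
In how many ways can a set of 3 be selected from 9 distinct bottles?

C(9,3) = 9!/(3! x (9-3)!).

Final answer: C(9,3) = 84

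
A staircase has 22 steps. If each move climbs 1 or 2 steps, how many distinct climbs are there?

Let f(n) count the ways. The last step is size 1 or 2, so f(n) = f(n-1) + f(n-2) with f(1)=1, f(2)=2.
Iterating the recurrence: f(1)=1, f(2)=2, f(3)=3, f(4)=5, f(5)=8, f(6)=13, f(7)=21, f(8)=34, f(9)=55, f(10)=89, f(11)=144, f(12)=233, f(13)=377, f(14)=610, f(15)=987, f(16)=1597, f(17)=2584, f(18)=4181, f(19)=6765, f(20)=10946, f(21)=17711, f(22)=28657.

Final answer: 28657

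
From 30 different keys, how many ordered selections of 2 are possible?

P(30,2) = 30!/(30-2)! = 30!/28!.

Final answer: P(30,2) = 870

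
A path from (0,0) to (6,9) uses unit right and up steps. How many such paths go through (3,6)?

Paths (0,0)->(3,6): C(9,6) = 84.
Paths (3,6)->(6,9): C(6,3) = 20.
By multiplication principle: 84 x 20.

Final answer: 1680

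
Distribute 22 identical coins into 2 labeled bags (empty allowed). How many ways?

Stars and bars: C(n+k-1, k-1) = C(23,1).

Final answer: C(23,1) = 23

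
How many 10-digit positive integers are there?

These are the integers in [10^9, 10^10), so the count is 10^10 - 10^9 = 9 x 10^9.

Final answer: 9000000000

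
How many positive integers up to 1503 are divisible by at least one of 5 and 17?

Multiples of 5: 300. Multiples of 17: 88. Of both (lcm=85): 17.
By inclusion-exclusion: 300 + 88 - 17.

Final answer: 371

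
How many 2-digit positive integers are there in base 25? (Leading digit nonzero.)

In base 25, the leading digit has 24 choices (1..24); each of the remaining 1 digits has 25 choices.
Total: 24 x 25^1.

Final answer: 600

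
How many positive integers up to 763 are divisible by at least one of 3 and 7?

Multiples of 3: 254. Multiples of 7: 109. Of both (lcm=21): 36.
By inclusion-exclusion: 254 + 109 - 36.

Final answer: 327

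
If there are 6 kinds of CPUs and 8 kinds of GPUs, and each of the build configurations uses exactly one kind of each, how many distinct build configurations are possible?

By the multiplication principle: 6 x 8.

Final answer: 48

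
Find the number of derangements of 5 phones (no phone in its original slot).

Derangements satisfy D(n) = (n-1)(D(n-1) + D(n-2)), starting from D(0)=1, D(1)=0.
D(2) = 1 x (0 + 1) = 1
D(3) = 2 x (1 + 0) = 2
D(4) = 3 x (2 + 1) = 9
D(5) = 4 x (D(4) + D(3)) = 4 x (9 + 2)

Final answer: D(5) = 44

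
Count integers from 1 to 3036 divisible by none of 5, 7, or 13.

|div by 5|=607, |div by 7|=433, |div by 13|=233.
|div by 5&7|=86, |div by 5&13|=46, |div by 7&13|=33, |div by all|=6.
By inclusion-exclusion, divisible by at least one: 607+433+233-86-46-33+6 = 1114.
Not divisible by any: 3036 - 1114.

Final answer: 1922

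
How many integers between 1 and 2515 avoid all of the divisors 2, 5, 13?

|div by 2|=1257, |div by 5|=503, |div by 13|=193.
|div by 2&5|=251, |div by 2&13|=96, |div by 5&13|=38, |div by all|=19.
By inclusion-exclusion, divisible by at least one: 1257+503+193-251-96-38+19 = 1587.
Not divisible by any: 2515 - 1587.

Final answer: 928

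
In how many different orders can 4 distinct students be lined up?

The number of ways to arrange 4 distinct objects is 4!.

Final answer: 4! = 24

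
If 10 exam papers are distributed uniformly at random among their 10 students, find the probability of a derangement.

Use the recurrence D(n) = (n-1)(D(n-1) + D(n-2)) with D(0)=1, D(1)=0.
Building up: D(2)=1, D(3)=2, D(4)=9, D(5)=44, D(6)=265, D(7)=1854, D(8)=14833, D(9)=133496, D(10)=1334961.
Total arrangements: 10! = 3628800.
Probability = D(10)/10! = 16481/44800.

Final answer: D(10)/10! = 1334961/3628800 = 0.367879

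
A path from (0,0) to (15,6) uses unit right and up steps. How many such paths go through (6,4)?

Paths (0,0)->(6,4): C(10,4) = 210.
Paths (6,4)->(15,6): C(11,2) = 55.
By multiplication principle: 210 x 55.

Final answer: 11550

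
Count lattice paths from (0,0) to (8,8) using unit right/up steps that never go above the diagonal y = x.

Total monotonic paths to (8,8): C(16,8) = 12870.
A path is bad iff it touches y = x + 1; reflecting its initial segment maps bad paths bijectively onto all paths to (7,9), of which there are C(16,9) = 11440.
Valid Dyck paths: 12870 - 11440.
(Check: C(16,8) - C(16,9) = C(16,8)/9, the Catalan number C_{8}.)

Final answer: C_{8} = 1430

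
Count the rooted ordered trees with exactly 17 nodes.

The structures are counted by the Catalan number C_n. Here n = 17 - 1 = 16.
Using C_0 = 1 and C_(k+1) = C_k x 2(2k+1)/(k+2), build up term by term: C_1=1, C_2=2, C_3=5, C_4=14, C_5=42, C_6=132, C_7=429, C_8=1430, C_9=4862, C_10=16796, C_11=58786, C_12=208012, C_13=742900, C_14=2674440, C_15=9694845, C_16=35357670.

Final answer: C_{16} = 35357670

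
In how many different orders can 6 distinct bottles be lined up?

The number of ways to arrange 6 distinct objects is 6!.

Final answer: 6! = 720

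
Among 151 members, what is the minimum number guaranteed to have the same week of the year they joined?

There are 52 possible values for week of the year they joined. With 151 members and 52 categories, by pigeonhole: ceiling(151/52).

Final answer: 3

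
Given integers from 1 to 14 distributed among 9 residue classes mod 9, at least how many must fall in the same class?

By pigeonhole with 14 objects and 9 categories: ceiling(14/9).

Final answer: 2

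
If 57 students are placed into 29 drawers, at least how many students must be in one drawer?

By the pigeonhole principle: ceiling(57/29).

Final answer: 2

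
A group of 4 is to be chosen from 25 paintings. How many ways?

C(25,4) = 25!/(4! x 21!).

Final answer: \binom{25}{4} = 12650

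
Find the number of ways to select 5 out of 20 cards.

C(20,5) = 20!/(5! x (20-5)!).

Final answer: C(20,5) = 15504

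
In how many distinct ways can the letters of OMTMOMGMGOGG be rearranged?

Letters (G:4, M:4, O:3, T:1). Total letters: 12.
Permutations = 12!/(4! x 4! x 3!).

Final answer: 138600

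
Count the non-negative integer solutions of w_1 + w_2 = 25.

Stars and bars with 25 stars and 1 bars:
C(25+2-1, 2-1) = C(26,1).

Final answer: C(26,1) = 26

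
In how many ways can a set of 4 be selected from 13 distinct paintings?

C(13,4) = 13!/(4! x (13-4)!).

Final answer: C(13,4) = 715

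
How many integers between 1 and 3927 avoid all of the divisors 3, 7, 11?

|div by 3|=1309, |div by 7|=561, |div by 11|=357.
|div by 3&7|=187, |div by 3&11|=119, |div by 7&11|=51, |div by all|=17.
By inclusion-exclusion, divisible by at least one: 1309+561+357-187-119-51+17 = 1887.
Not divisible by any: 3927 - 1887.

Final answer: 2040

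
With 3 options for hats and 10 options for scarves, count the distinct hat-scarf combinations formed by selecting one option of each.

By the multiplication principle: 3 x 10.

Final answer: 30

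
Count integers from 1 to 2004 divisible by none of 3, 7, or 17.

|div by 3|=668, |div by 7|=286, |div by 17|=117.
|div by 3&7|=95, |div by 3&17|=39, |div by 7&17|=16, |div by all|=5.
By inclusion-exclusion, divisible by at least one: 668+286+117-95-39-16+5 = 926.
Not divisible by any: 2004 - 926.

Final answer: 1078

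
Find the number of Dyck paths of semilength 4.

Total monotonic paths to (4,4): C(8,4) = 70.
A path is bad iff it touches y = x + 1; reflecting its initial segment maps bad paths bijectively onto all paths to (3,5), of which there are C(8,5) = 56.
Valid Dyck paths: 70 - 56.
(These counts are the Catalan numbers.)

Final answer: C_{4} = 14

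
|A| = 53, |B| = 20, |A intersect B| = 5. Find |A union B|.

|A union B| = |A| + |B| - |A intersect B| = 53 + 20 - 5.

Final answer: 68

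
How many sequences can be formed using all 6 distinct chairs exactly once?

The number of ways to arrange 6 distinct objects is 6!.

Final answer: 6! = 720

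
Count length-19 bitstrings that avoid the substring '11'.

Let a(n) count valid strings. If the last bit is 0 the prefix is any valid string of length n-1; if it is 1 the string must end in 01 with a valid prefix of length n-2. So a(n) = a(n-1) + a(n-2), a(1)=2, a(2)=3.
Iterating the recurrence: a(1)=2, a(2)=3, a(3)=5, a(4)=8, a(5)=13, a(6)=21, a(7)=34, a(8)=55, a(9)=89, a(10)=144, a(11)=233, a(12)=377, a(13)=610, a(14)=987, a(15)=1597, a(16)=2584, a(17)=4181, a(18)=6765, a(19)=10946.

Final answer: 10946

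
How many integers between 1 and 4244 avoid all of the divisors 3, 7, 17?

|div by 3|=1414, |div by 7|=606, |div by 17|=249.
|div by 3&7|=202, |div by 3&17|=83, |div by 7&17|=35, |div by all|=11.
By inclusion-exclusion, divisible by at least one: 1414+606+249-202-83-35+11 = 1960.
Not divisible by any: 4244 - 1960.

Final answer: 2284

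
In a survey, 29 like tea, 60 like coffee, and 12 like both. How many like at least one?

|A union B| = |A| + |B| - |A intersect B| = 29 + 60 - 12.

Final answer: 77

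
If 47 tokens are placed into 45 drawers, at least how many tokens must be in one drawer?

By the pigeonhole principle: ceiling(47/45).

Final answer: 2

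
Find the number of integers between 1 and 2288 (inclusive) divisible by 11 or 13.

Multiples of 11: 208. Multiples of 13: 176. Of both (lcm=143): 16.
By inclusion-exclusion: 208 + 176 - 16.

Final answer: 368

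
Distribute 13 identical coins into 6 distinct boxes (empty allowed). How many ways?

Stars and bars: C(n+k-1, k-1) = C(18,5).

Final answer: C(18,5) = 8568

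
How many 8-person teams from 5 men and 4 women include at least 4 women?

Sum over valid woman counts:
C(4,4)C(5,4).

Final answer: 5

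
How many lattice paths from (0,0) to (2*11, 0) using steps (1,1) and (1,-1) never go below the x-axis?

Total monotonic paths to (11,11): C(22,11) = 705432.
Reflecting each bad path at its first crossing gives a bijection with paths to (10,12): C(22,12) = 646646.
Valid Dyck paths: 705432 - 646646.
(Check: C(22,11) - C(22,12) = C(22,11)/12, the Catalan number C_{11}.)

Final answer: C_{11} = 58786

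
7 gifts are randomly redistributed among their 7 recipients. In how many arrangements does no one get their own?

D(n) = (n-1)(D(n-1) + D(n-2)), D(0)=1, D(1)=0.
D(2) = 1 x (0 + 1) = 1
D(3) = 2 x (1 + 0) = 2
D(4) = 3 x (2 + 1) = 9
D(5) = 4 x (9 + 2) = 44
D(6) = 5 x (44 + 9) = 265
D(7) = 6 x (D(6) + D(5)) = 6 x (265 + 44)

Final answer: D(7) = 1854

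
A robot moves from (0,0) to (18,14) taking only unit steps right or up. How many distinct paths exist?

Each path has 18 right steps and 14 up steps in some order (32 steps total).
Choose which 14 of the 32 steps are up: C(32,14).

Final answer: C(32,14) = 471435600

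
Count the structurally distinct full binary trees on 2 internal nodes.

This is a standard Catalan-number count: the answer is C_n. Here n = 2.
Using C_0 = 1 and C_(k+1) = C_k x 2(2k+1)/(k+2), build up term by term: C_1=1, C_2=2.

Final answer: C_{2} = 2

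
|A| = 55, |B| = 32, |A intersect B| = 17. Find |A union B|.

|A union B| = |A| + |B| - |A intersect B| = 55 + 32 - 17.

Final answer: 70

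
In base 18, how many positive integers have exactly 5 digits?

Leading digit: 17 options (nonzero). Other 4 digit(s): 18 options each.
Total: 17 x 18^4.

Final answer: 1784592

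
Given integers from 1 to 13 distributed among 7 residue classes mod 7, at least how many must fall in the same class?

By pigeonhole with 13 objects and 7 categories: ceiling(13/7).

Final answer: 2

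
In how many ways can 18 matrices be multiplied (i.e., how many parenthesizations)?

This is a standard Catalan-number count: the answer is C_n. Here n = 18 - 1 = 17.
Using C_0 = 1 and C_(k+1) = C_k x 2(2k+1)/(k+2), build up term by term: C_1=1, C_2=2, C_3=5, C_4=14, C_5=42, C_6=132, C_7=429, C_8=1430, C_9=4862, C_10=16796, C_11=58786, C_12=208012, C_13=742900, C_14=2674440, C_15=9694845, C_16=35357670, C_17=129644790.

Final answer: C_{17} = 129644790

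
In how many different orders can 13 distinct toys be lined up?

The number of ways to arrange 13 distinct objects is 13!.

Final answer: 13! = 6227020800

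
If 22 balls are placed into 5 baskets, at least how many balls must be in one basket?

By the pigeonhole principle: ceiling(22/5).

Final answer: 5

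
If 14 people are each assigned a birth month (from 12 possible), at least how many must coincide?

There are 12 possible values for birth month. With 14 people and 12 categories, by pigeonhole: ceiling(14/12).

Final answer: 2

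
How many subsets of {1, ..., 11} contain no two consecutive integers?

Let a(n) count such subsets of {1, ..., n}. Either n is excluded (a(n-1) ways) or n is included, forcing n-1 out (a(n-2) ways), so a(n) = a(n-1) + a(n-2) with a(1)=2, a(2)=3.
Computing successive values: a(1)=2, a(2)=3, a(3)=5, a(4)=8, a(5)=13, a(6)=21, a(7)=34, a(8)=55, a(9)=89, a(10)=144, a(11)=233.

Final answer: 233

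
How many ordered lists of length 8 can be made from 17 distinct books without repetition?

P(17,8) = 17!/(17-8)! = 17!/9!.

Final answer: P(17,8) = 980179200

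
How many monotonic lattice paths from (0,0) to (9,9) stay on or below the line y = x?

Total monotonic paths to (9,9): C(18,9) = 48620.
A path is bad iff it touches y = x + 1; reflecting its initial segment maps bad paths bijectively onto all paths to (8,10), of which there are C(18,10) = 43758.
Valid Dyck paths: 48620 - 43758.
(This is the Catalan number C_{9}.)

Final answer: C_{9} = 4862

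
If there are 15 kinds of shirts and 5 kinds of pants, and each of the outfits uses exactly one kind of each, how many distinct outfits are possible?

By the multiplication principle: 15 x 5.

Final answer: 75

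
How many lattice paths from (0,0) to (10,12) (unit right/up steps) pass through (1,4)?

Paths (0,0)->(1,4): C(5,4) = 5.
Paths (1,4)->(10,12): C(17,8) = 24310.
By multiplication principle: 5 x 24310.

Final answer: 121550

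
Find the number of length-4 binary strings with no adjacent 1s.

Let a(n) count valid strings. If the last bit is 0 the prefix is any valid string of length n-1; if it is 1 the string must end in 01 with a valid prefix of length n-2. So a(n) = a(n-1) + a(n-2), a(1)=2, a(2)=3.
Computing successive values: a(1)=2, a(2)=3, a(3)=5, a(4)=8.

Final answer: 8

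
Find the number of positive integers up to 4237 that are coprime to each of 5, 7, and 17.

|div by 5|=847, |div by 7|=605, |div by 17|=249.
|div by 5&7|=121, |div by 5&17|=49, |div by 7&17|=35, |div by all|=7.
By inclusion-exclusion, divisible by at least one: 847+605+249-121-49-35+7 = 1503.
Not divisible by any: 4237 - 1503.

Final answer: 2734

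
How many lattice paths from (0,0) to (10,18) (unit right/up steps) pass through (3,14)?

Paths (0,0)->(3,14): C(17,14) = 680.
Paths (3,14)->(10,18): C(11,4) = 330.
By multiplication principle: 680 x 330.

Final answer: 224400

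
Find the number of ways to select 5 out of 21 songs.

C(21,5) = 21!/(5! x 16!).

Final answer: \binom{21}{5} = 20349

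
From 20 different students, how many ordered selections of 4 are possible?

P(20,4) = 20!/(20-4)! = 20!/16!.

Final answer: P(20,4) = 116280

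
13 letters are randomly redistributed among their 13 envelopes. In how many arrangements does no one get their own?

Derangements satisfy D(n) = (n-1)(D(n-1) + D(n-2)), starting from D(0)=1, D(1)=0.
D(2) = 1 x (0 + 1) = 1
D(3) = 2 x (1 + 0) = 2
D(4) = 3 x (2 + 1) = 9
D(5) = 4 x (9 + 2) = 44
D(6) = 5 x (44 + 9) = 265
D(7) = 6 x (265 + 44) = 1854
D(8) = 7 x (1854 + 265) = 14833
D(9) = 8 x (14833 + 1854) = 133496
D(10) = 9 x (133496 + 14833) = 1334961
D(11) = 10 x (1334961 + 133496) = 14684570
D(12) = 11 x (14684570 + 1334961) = 176214841
D(13) = 12 x (D(12) + D(11)) = 12 x (176214841 + 14684570)

Final answer: D(13) = 2290792932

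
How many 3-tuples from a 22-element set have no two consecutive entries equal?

Let g(n) count such strings. g(1) = 22, and each valid string of length n-1 extends in 21 ways (any symbol but the last), so g(n) = 21 g(n-1).
Total: g(3) = 22 x 21^2.

Final answer: 22 x 21^{2} = 9702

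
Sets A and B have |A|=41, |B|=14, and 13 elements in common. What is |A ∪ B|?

|A union B| = |A| + |B| - |A intersect B| = 41 + 14 - 13.

Final answer: 42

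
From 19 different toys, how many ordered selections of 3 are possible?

P(19,3) = 19!/(19-3)! = 19!/16!.

Final answer: P(19,3) = 5814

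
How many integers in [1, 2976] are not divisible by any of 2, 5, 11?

|div by 2|=1488, |div by 5|=595, |div by 11|=270.
|div by 2&5|=297, |div by 2&11|=135, |div by 5&11|=54, |div by all|=27.
By inclusion-exclusion, divisible by at least one: 1488+595+270-297-135-54+27 = 1894.
Not divisible by any: 2976 - 1894.

Final answer: 1082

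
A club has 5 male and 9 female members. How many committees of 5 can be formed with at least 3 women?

Sum over valid woman counts:
C(9,3)C(5,2) = 840
C(9,4)C(5,1) = 630
C(9,5)C(5,0) = 126
Total: 840 + 630 + 126.

Final answer: 1596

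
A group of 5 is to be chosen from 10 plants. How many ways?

C(10,5) = 10!/(5! x (10-5)!).

Final answer: C(10,5) = 252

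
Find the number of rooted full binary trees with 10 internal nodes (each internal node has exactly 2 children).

The structures are counted by the Catalan number C_n. Here n = 10.
C_n = C(2n,n) - C(2n,n+1), so C_{10} = C(20,10) - C(20,11) = 184756 - 167960.

Final answer: C_{10} = 16796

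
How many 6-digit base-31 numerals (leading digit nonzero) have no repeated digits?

The leading digit has 30 choices (anything but zero); the next has 30 (anything but the first), then 29, and so on, one fewer each time.
Total: 30 x 30 x 29 x 28 x 27 x 26.

Final answer: 513021600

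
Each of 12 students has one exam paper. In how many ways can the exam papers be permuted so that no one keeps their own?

D(n) = (n-1)(D(n-1) + D(n-2)), D(0)=1, D(1)=0.
D(2) = 1 x (0 + 1) = 1
D(3) = 2 x (1 + 0) = 2
D(4) = 3 x (2 + 1) = 9
D(5) = 4 x (9 + 2) = 44
D(6) = 5 x (44 + 9) = 265
D(7) = 6 x (265 + 44) = 1854
D(8) = 7 x (1854 + 265) = 14833
D(9) = 8 x (14833 + 1854) = 133496
D(10) = 9 x (133496 + 14833) = 1334961
D(11) = 10 x (1334961 + 133496) = 14684570
D(12) = 11 x (D(11) + D(10)) = 11 x (14684570 + 1334961)

Final answer: D(12) = 176214841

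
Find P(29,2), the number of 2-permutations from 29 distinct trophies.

P(29,2) = 29!/(29-2)! = 29!/27!.

Final answer: P(29,2) = 812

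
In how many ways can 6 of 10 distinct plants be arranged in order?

P(10,6) = 10!/(10-6)! = 10!/4!.

Final answer: P(10,6) = 151200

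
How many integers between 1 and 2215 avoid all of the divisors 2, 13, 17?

|div by 2|=1107, |div by 13|=170, |div by 17|=130.
|div by 2&13|=85, |div by 2&17|=65, |div by 13&17|=10, |div by all|=5.
By inclusion-exclusion, divisible by at least one: 1107+170+130-85-65-10+5 = 1252.
Not divisible by any: 2215 - 1252.

Final answer: 963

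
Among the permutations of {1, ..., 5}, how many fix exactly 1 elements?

Choose which 1 elements are fixed: C(5,1) = 5.
Derange the remaining 4 using D(j) = (j-1)(D(j-1) + D(j-2)), D(0)=1, D(1)=0: D(2)=1, D(3)=2, D(4)=9.
Total: 5 x 9.

Final answer: C(5,1) D(4) = 45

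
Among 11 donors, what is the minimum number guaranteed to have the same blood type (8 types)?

There are 8 possible values for blood type (8 types). With 11 donors and 8 categories, by pigeonhole: ceiling(11/8).

Final answer: 2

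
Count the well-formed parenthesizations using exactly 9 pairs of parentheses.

This is a standard Catalan-number count: the answer is C_n. Here n = 9 (pairs).
C_n = C(2n,n)/(n+1), so C_{9} = C(18,9)/10 = 48620/10.

Final answer: C_{9} = 4862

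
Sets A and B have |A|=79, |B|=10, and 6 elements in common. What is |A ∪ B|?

|A union B| = |A| + |B| - |A intersect B| = 79 + 10 - 6.

Final answer: 83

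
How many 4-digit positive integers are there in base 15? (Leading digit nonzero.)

These are the integers in [15^3, 15^4), so the count is 15^4 - 15^3 = 14 x 15^3.

Final answer: 47250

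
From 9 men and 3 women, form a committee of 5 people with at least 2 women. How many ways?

Sum over valid woman counts:
C(3,2)C(9,3) = 252
C(3,3)C(9,2) = 36
Total: 252 + 36.

Final answer: 288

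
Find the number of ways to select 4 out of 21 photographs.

C(21,4) = 21!/(4! x 17!).

Final answer: \binom{21}{4} = 5985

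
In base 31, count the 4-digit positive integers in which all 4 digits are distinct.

First digit: 30 (nonzero). Second: 30 (not first). Third: 29, etc.
Total: 30 x 30 x 29 x 28.

Final answer: 730800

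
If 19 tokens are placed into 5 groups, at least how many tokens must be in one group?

By the pigeonhole principle: ceiling(19/5).

Final answer: 4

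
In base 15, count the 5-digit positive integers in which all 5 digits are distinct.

The leading digit has 14 choices (anything but zero); the next has 14 (anything but the first), then 13, and so on, one fewer each time.
Total: 14 x 14 x 13 x 12 x 11.

Final answer: 336336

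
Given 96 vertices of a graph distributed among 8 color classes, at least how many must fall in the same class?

By pigeonhole with 96 objects and 8 categories: ceiling(96/8).

Final answer: 12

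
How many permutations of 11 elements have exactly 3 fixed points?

Choose which 3 elements are fixed: C(11,3) = 165.
Derange the remaining 8 using D(j) = (j-1)(D(j-1) + D(j-2)), D(0)=1, D(1)=0: D(2)=1, D(3)=2, D(4)=9, D(5)=44, D(6)=265, D(7)=1854, D(8)=14833.
Total: 165 x 14833.

Final answer: C(11,3) D(8) = 2447445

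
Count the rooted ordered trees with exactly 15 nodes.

This is counted by the nth Catalan number C_n. Here n = 15 - 1 = 14.
C_n = C(2n,n) - C(2n,n+1), so C_{14} = C(28,14) - C(28,15) = 40116600 - 37442160.

Final answer: C_{14} = 2674440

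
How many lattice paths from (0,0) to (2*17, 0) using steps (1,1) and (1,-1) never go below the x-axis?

Total monotonic paths to (17,17): C(34,17) = 2333606220.
A path is bad iff it touches y = x + 1; reflecting its initial segment maps bad paths bijectively onto all paths to (16,18), of which there are C(34,18) = 2203961430.
Valid Dyck paths: 2333606220 - 2203961430.
(These counts are the Catalan numbers.)

Final answer: C_{17} = 129644790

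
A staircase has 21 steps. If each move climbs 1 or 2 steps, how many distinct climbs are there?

Let f(n) count the ways. The last step is size 1 or 2, so f(n) = f(n-1) + f(n-2) with f(1)=1, f(2)=2.
Computing successive values: f(1)=1, f(2)=2, f(3)=3, f(4)=5, f(5)=8, f(6)=13, f(7)=21, f(8)=34, f(9)=55, f(10)=89, f(11)=144, f(12)=233, f(13)=377, f(14)=610, f(15)=987, f(16)=1597, f(17)=2584, f(18)=4181, f(19)=6765, f(20)=10946, f(21)=17711.

Final answer: 17711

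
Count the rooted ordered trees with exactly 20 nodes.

This is counted by the nth Catalan number C_n. Here n = 20 - 1 = 19.
C_n = C(2n,n)/(n+1), so C_{19} = C(38,19)/20 = 35345263800/20.

Final answer: C_{19} = 1767263190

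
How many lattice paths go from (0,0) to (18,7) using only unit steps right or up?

Each path has 18 right steps and 7 up steps in some order (25 steps total).
Choose which 7 of the 25 steps are up: C(25,7).

Final answer: C(25,7) = 480700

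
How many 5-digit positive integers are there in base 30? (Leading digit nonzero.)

These are the integers in [30^4, 30^5), so the count is 30^5 - 30^4 = 29 x 30^4.

Final answer: 23490000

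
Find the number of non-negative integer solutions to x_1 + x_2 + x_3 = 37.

Stars and bars with 37 stars and 2 bars:
C(37+3-1, 3-1) = C(39,2).

Final answer: C(39,2) = 741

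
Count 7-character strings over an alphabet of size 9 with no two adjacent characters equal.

First character: 9 choices. Each subsequent: 8 choices (must differ from the previous one).
Total: 9 x 8^6.

Final answer: 9 x 8^{6} = 2359296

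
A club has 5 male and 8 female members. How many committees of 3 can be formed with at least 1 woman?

Sum over valid woman counts:
C(8,1)C(5,2) = 80
C(8,2)C(5,1) = 140
C(8,3)C(5,0) = 56
Total: 80 + 140 + 56.

Final answer: 276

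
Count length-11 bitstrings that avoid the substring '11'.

A valid string ends in 0 (append to any length-(n-1) valid string) or in 01 (append to any length-(n-2) valid string), so a(n) = a(n-1) + a(n-2) with a(1)=2, a(2)=3.
Building up term by term: a(1)=2, a(2)=3, a(3)=5, a(4)=8, a(5)=13, a(6)=21, a(7)=34, a(8)=55, a(9)=89, a(10)=144, a(11)=233.

Final answer: 233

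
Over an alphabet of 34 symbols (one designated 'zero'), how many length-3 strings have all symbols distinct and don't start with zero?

First digit: 33 (nonzero). Second: 33 (not first). Third: 32, etc.
Total: 33 x 33 x 32.

Final answer: 34848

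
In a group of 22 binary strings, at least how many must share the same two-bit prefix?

There are 4 possible values for two-bit prefix. With 22 binary strings and 4 categories, by pigeonhole: ceiling(22/4).

Final answer: 6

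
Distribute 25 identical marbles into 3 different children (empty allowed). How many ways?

Stars and bars: C(n+k-1, k-1) = C(27,2).

Final answer: C(27,2) = 351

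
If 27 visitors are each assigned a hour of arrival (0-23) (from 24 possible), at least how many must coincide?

There are 24 possible values for hour of arrival (0-23). With 27 visitors and 24 categories, by pigeonhole: ceiling(27/24).

Final answer: 2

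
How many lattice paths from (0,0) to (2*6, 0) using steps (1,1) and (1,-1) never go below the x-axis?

Total monotonic paths to (6,6): C(12,6) = 924.
By the reflection principle, paths that go above the diagonal number C(12,7) = 792.
Valid Dyck paths: 924 - 792.
(Check: C(12,6) - C(12,7) = C(12,6)/7, the Catalan number C_{6}.)

Final answer: C_{6} = 132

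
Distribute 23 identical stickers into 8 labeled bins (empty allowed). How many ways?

Stars and bars: C(n+k-1, k-1) = C(30,7).

Final answer: C(30,7) = 2035800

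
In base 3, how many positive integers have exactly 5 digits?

Leading digit: 2 options (nonzero). Other 4 digit(s): 3 options each.
Total: 2 x 3^4.

Final answer: 162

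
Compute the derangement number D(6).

Derangements satisfy D(n) = (n-1)(D(n-1) + D(n-2)), starting from D(0)=1, D(1)=0.
Building up: D(2)=1, D(3)=2, D(4)=9, D(5)=44.
D(6) = 5 x (D(5) + D(4)) = 5 x (44 + 9).

Final answer: D(6) = 265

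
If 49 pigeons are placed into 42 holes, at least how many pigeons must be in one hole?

By the pigeonhole principle: ceiling(49/42).

Final answer: 2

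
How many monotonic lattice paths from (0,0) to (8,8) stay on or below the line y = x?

Total monotonic paths to (8,8): C(16,8) = 12870.
By the reflection principle, paths that go above the diagonal number C(16,9) = 11440.
Valid Dyck paths: 12870 - 11440.
(Check: C(16,8) - C(16,9) = C(16,8)/9, the Catalan number C_{8}.)

Final answer: C_{8} = 1430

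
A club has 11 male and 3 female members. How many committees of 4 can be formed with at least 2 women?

Sum over valid woman counts:
C(3,2)C(11,2) = 165
C(3,3)C(11,1) = 11
Total: 165 + 11.

Final answer: 176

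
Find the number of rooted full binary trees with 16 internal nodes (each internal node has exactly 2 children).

This is a standard Catalan-number count: the answer is C_n. Here n = 16.
C_n = C(2n,n) - C(2n,n+1), so C_{16} = C(32,16) - C(32,17) = 601080390 - 565722720.

Final answer: C_{16} = 35357670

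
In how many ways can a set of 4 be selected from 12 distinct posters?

C(12,4) = 12!/(4! x 8!).

Final answer: \binom{12}{4} = 495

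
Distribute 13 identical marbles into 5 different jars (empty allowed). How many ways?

Stars and bars: C(n+k-1, k-1) = C(17,4).

Final answer: C(17,4) = 2380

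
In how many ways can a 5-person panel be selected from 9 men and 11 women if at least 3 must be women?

Sum over valid woman counts:
C(11,3)C(9,2) = 5940
C(11,4)C(9,1) = 2970
C(11,5)C(9,0) = 462
Total: 5940 + 2970 + 462.

Final answer: 9372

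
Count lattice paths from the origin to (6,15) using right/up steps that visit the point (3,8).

Paths (0,0)->(3,8): C(11,8) = 165.
Paths (3,8)->(6,15): C(10,7) = 120.
By multiplication principle: 165 x 120.

Final answer: 19800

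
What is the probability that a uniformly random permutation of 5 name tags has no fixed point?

D(n) = (n-1)(D(n-1) + D(n-2)), D(0)=1, D(1)=0.
Building up: D(2)=1, D(3)=2, D(4)=9, D(5)=44.
Total arrangements: 5! = 120.
Probability = D(5)/5! = 11/30.

Final answer: D(5)/5! = 44/120 = 0.366667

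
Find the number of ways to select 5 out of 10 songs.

C(10,5) = 10!/(5! x (10-5)!).

Final answer: C(10,5) = 252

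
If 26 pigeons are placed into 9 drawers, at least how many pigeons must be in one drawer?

By the pigeonhole principle: ceiling(26/9).

Final answer: 3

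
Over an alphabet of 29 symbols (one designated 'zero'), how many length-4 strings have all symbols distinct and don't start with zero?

First digit: 28 (nonzero). Second: 28 (not first). Third: 27, etc.
Total: 28 x 28 x 27 x 26.

Final answer: 550368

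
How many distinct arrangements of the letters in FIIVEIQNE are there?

Letters (E:2, F:1, I:3, N:1, Q:1, V:1). Total letters: 9.
Permutations = 9!/(3! x 2!).

Final answer: 30240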